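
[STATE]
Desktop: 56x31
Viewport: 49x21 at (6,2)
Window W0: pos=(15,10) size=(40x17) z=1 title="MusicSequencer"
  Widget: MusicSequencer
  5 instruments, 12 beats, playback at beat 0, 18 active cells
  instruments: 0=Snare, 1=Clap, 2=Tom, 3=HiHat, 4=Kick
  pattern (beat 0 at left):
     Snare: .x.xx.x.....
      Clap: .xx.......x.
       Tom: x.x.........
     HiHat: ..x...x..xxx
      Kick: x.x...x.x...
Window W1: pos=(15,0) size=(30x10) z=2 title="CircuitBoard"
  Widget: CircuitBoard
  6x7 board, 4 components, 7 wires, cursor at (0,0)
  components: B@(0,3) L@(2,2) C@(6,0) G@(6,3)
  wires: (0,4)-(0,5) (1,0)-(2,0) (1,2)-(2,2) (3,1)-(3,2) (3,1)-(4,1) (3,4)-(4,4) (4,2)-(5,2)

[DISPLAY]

         ┠────────────────────────────┨          
         ┃   0 1 2 3 4 5              ┃          
         ┃0  [.]          B   · ─ ·   ┃          
         ┃                            ┃          
         ┃1   ·       ·               ┃          
         ┃    │       │               ┃          
         ┃2   ·       L               ┃          
         ┗━━━━━━━━━━━━━━━━━━━━━━━━━━━━┛          
         ┏━━━━━━━━━━━━━━━━━━━━━━━━━━━━━━━━━━━━━━┓
         ┃ MusicSequencer                       ┃
         ┠──────────────────────────────────────┨
         ┃      ▼12345678901                    ┃
         ┃ Snare·█·██·█·····                    ┃
         ┃  Clap·██·······█·                    ┃
         ┃   Tom█·█·········                    ┃
         ┃ HiHat··█···█··███                    ┃
         ┃  Kick█·█···█·█···                    ┃
         ┃                                      ┃
         ┃                                      ┃
         ┃                                      ┃
         ┃                                      ┃


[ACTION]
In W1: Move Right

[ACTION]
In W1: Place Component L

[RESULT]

         ┠────────────────────────────┨          
         ┃   0 1 2 3 4 5              ┃          
         ┃0      [L]      B   · ─ ·   ┃          
         ┃                            ┃          
         ┃1   ·       ·               ┃          
         ┃    │       │               ┃          
         ┃2   ·       L               ┃          
         ┗━━━━━━━━━━━━━━━━━━━━━━━━━━━━┛          
         ┏━━━━━━━━━━━━━━━━━━━━━━━━━━━━━━━━━━━━━━┓
         ┃ MusicSequencer                       ┃
         ┠──────────────────────────────────────┨
         ┃      ▼12345678901                    ┃
         ┃ Snare·█·██·█·····                    ┃
         ┃  Clap·██·······█·                    ┃
         ┃   Tom█·█·········                    ┃
         ┃ HiHat··█···█··███                    ┃
         ┃  Kick█·█···█·█···                    ┃
         ┃                                      ┃
         ┃                                      ┃
         ┃                                      ┃
         ┃                                      ┃


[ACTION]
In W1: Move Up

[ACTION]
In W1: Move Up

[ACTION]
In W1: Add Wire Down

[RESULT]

         ┠────────────────────────────┨          
         ┃   0 1 2 3 4 5              ┃          
         ┃0      [L]      B   · ─ ·   ┃          
         ┃        │                   ┃          
         ┃1   ·   ·   ·               ┃          
         ┃    │       │               ┃          
         ┃2   ·       L               ┃          
         ┗━━━━━━━━━━━━━━━━━━━━━━━━━━━━┛          
         ┏━━━━━━━━━━━━━━━━━━━━━━━━━━━━━━━━━━━━━━┓
         ┃ MusicSequencer                       ┃
         ┠──────────────────────────────────────┨
         ┃      ▼12345678901                    ┃
         ┃ Snare·█·██·█·····                    ┃
         ┃  Clap·██·······█·                    ┃
         ┃   Tom█·█·········                    ┃
         ┃ HiHat··█···█··███                    ┃
         ┃  Kick█·█···█·█···                    ┃
         ┃                                      ┃
         ┃                                      ┃
         ┃                                      ┃
         ┃                                      ┃


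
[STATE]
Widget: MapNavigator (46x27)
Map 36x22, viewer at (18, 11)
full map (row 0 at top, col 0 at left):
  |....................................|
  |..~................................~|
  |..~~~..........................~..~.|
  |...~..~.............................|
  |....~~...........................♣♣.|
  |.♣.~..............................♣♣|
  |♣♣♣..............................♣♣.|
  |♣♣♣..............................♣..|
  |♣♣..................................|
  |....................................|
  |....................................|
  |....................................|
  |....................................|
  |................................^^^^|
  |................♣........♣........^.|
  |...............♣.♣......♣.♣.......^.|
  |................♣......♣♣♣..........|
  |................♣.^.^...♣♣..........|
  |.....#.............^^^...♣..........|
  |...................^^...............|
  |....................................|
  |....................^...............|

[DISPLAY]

                                              
                                              
     ....................................     
     ..~................................~     
     ..~~~..........................~..~.     
     ...~..~.............................     
     ....~~...........................♣♣.     
     .♣.~..............................♣♣     
     ♣♣♣..............................♣♣.     
     ♣♣♣..............................♣..     
     ♣♣..................................     
     ....................................     
     ....................................     
     ..................@.................     
     ....................................     
     ................................^^^^     
     ................♣........♣........^.     
     ...............♣.♣......♣.♣.......^.     
     ................♣......♣♣♣..........     
     ................♣.^.^...♣♣..........     
     .....#.............^^^...♣..........     
     ...................^^...............     
     ....................................     
     ....................^...............     
                                              
                                              
                                              


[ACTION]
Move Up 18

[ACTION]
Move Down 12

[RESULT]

                                              
     ....................................     
     ..~................................~     
     ..~~~..........................~..~.     
     ...~..~.............................     
     ....~~...........................♣♣.     
     .♣.~..............................♣♣     
     ♣♣♣..............................♣♣.     
     ♣♣♣..............................♣..     
     ♣♣..................................     
     ....................................     
     ....................................     
     ....................................     
     ..................@.................     
     ................................^^^^     
     ................♣........♣........^.     
     ...............♣.♣......♣.♣.......^.     
     ................♣......♣♣♣..........     
     ................♣.^.^...♣♣..........     
     .....#.............^^^...♣..........     
     ...................^^...............     
     ....................................     
     ....................^...............     
                                              
                                              
                                              
                                              


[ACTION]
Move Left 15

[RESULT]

                                              
                    ..........................
                    ..~.......................
                    ..~~~.....................
                    ...~..~...................
                    ....~~....................
                    .♣.~......................
                    ♣♣♣.......................
                    ♣♣♣.......................
                    ♣♣........................
                    ..........................
                    ..........................
                    ..........................
                    ...@......................
                    ..........................
                    ................♣........♣
                    ...............♣.♣......♣.
                    ................♣......♣♣♣
                    ................♣.^.^...♣♣
                    .....#.............^^^...♣
                    ...................^^.....
                    ..........................
                    ....................^.....
                                              
                                              
                                              
                                              


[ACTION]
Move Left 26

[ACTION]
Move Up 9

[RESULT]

                                              
                                              
                                              
                                              
                                              
                                              
                                              
                                              
                                              
                                              
                       .......................
                       ..~....................
                       ..~~~..................
                       @..~..~................
                       ....~~.................
                       .♣.~...................
                       ♣♣♣....................
                       ♣♣♣....................
                       ♣♣.....................
                       .......................
                       .......................
                       .......................
                       .......................
                       .......................
                       ................♣......
                       ...............♣.♣.....
                       ................♣......


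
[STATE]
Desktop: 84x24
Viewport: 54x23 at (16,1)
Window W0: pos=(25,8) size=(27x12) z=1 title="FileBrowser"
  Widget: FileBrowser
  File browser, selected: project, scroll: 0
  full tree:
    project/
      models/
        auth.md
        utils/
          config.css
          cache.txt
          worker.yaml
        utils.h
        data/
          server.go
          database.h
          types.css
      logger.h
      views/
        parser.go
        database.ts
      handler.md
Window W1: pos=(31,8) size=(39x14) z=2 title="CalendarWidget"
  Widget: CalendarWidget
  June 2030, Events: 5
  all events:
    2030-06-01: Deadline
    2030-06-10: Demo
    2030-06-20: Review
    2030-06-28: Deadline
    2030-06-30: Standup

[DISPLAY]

                                                      
                                                      
                                                      
                                                      
                                                      
                                                      
                                                      
         ┏━━━━━┏━━━━━━━━━━━━━━━━━━━━━━━━━━━━━━━━━━━━━┓
         ┃ File┃ CalendarWidget                      ┃
         ┠─────┠─────────────────────────────────────┨
         ┃> [-]┃              June 2030              ┃
         ┃    [┃Mo Tu We Th Fr Sa Su                 ┃
         ┃    l┃                1*  2                ┃
         ┃    [┃ 3  4  5  6  7  8  9                 ┃
         ┃    h┃10* 11 12 13 14 15 16                ┃
         ┃     ┃17 18 19 20* 21 22 23                ┃
         ┃     ┃24 25 26 27 28* 29 30*               ┃
         ┃     ┃                                     ┃
         ┗━━━━━┃                                     ┃
               ┃                                     ┃
               ┗━━━━━━━━━━━━━━━━━━━━━━━━━━━━━━━━━━━━━┛
                                                      
                                                      


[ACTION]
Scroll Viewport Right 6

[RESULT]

                                                      
                                                      
                                                      
                                                      
                                                      
                                                      
                                                      
   ┏━━━━━┏━━━━━━━━━━━━━━━━━━━━━━━━━━━━━━━━━━━━━┓      
   ┃ File┃ CalendarWidget                      ┃      
   ┠─────┠─────────────────────────────────────┨      
   ┃> [-]┃              June 2030              ┃      
   ┃    [┃Mo Tu We Th Fr Sa Su                 ┃      
   ┃    l┃                1*  2                ┃      
   ┃    [┃ 3  4  5  6  7  8  9                 ┃      
   ┃    h┃10* 11 12 13 14 15 16                ┃      
   ┃     ┃17 18 19 20* 21 22 23                ┃      
   ┃     ┃24 25 26 27 28* 29 30*               ┃      
   ┃     ┃                                     ┃      
   ┗━━━━━┃                                     ┃      
         ┃                                     ┃      
         ┗━━━━━━━━━━━━━━━━━━━━━━━━━━━━━━━━━━━━━┛      
                                                      
                                                      


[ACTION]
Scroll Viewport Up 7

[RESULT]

                                                      
                                                      
                                                      
                                                      
                                                      
                                                      
                                                      
                                                      
   ┏━━━━━┏━━━━━━━━━━━━━━━━━━━━━━━━━━━━━━━━━━━━━┓      
   ┃ File┃ CalendarWidget                      ┃      
   ┠─────┠─────────────────────────────────────┨      
   ┃> [-]┃              June 2030              ┃      
   ┃    [┃Mo Tu We Th Fr Sa Su                 ┃      
   ┃    l┃                1*  2                ┃      
   ┃    [┃ 3  4  5  6  7  8  9                 ┃      
   ┃    h┃10* 11 12 13 14 15 16                ┃      
   ┃     ┃17 18 19 20* 21 22 23                ┃      
   ┃     ┃24 25 26 27 28* 29 30*               ┃      
   ┃     ┃                                     ┃      
   ┗━━━━━┃                                     ┃      
         ┃                                     ┃      
         ┗━━━━━━━━━━━━━━━━━━━━━━━━━━━━━━━━━━━━━┛      
                                                      


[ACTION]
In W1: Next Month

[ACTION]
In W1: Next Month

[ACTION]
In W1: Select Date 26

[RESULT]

                                                      
                                                      
                                                      
                                                      
                                                      
                                                      
                                                      
                                                      
   ┏━━━━━┏━━━━━━━━━━━━━━━━━━━━━━━━━━━━━━━━━━━━━┓      
   ┃ File┃ CalendarWidget                      ┃      
   ┠─────┠─────────────────────────────────────┨      
   ┃> [-]┃             August 2030             ┃      
   ┃    [┃Mo Tu We Th Fr Sa Su                 ┃      
   ┃    l┃          1  2  3  4                 ┃      
   ┃    [┃ 5  6  7  8  9 10 11                 ┃      
   ┃    h┃12 13 14 15 16 17 18                 ┃      
   ┃     ┃19 20 21 22 23 24 25                 ┃      
   ┃     ┃[26] 27 28 29 30 31                  ┃      
   ┃     ┃                                     ┃      
   ┗━━━━━┃                                     ┃      
         ┃                                     ┃      
         ┗━━━━━━━━━━━━━━━━━━━━━━━━━━━━━━━━━━━━━┛      
                                                      


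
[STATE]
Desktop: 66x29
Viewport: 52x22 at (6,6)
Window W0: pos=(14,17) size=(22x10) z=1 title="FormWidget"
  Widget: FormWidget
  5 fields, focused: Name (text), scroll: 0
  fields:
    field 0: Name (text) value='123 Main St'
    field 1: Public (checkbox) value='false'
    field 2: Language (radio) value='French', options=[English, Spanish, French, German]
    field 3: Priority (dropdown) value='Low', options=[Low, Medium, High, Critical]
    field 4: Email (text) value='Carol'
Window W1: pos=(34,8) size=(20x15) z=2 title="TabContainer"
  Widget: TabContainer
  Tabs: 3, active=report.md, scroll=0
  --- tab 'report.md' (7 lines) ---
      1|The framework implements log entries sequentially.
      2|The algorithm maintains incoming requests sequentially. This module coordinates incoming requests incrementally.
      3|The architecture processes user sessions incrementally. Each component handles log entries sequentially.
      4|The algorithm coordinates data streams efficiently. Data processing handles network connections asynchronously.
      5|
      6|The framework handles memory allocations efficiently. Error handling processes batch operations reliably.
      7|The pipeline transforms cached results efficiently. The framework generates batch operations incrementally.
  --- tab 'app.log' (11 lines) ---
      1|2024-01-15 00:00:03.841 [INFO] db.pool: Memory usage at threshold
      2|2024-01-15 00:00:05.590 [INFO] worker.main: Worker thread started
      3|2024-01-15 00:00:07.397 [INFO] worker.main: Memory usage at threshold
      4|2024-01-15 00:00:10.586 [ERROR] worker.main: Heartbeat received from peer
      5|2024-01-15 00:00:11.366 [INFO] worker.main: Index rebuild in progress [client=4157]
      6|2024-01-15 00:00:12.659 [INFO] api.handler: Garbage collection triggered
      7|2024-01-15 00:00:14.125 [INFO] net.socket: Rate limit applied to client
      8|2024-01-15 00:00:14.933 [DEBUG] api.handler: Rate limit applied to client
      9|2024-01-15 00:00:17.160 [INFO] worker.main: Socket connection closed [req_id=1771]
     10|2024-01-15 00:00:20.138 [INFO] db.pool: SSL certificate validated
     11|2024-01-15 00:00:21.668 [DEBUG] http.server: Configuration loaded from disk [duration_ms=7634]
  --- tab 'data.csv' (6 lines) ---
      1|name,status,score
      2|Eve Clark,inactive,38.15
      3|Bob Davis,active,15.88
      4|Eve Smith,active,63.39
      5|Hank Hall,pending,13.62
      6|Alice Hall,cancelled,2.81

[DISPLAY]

                                                    
                                                    
                            ┏━━━━━━━━━━━━━━━━━━┓    
                            ┃ TabContainer     ┃    
                            ┠──────────────────┨    
                            ┃[report.md]│ app.l┃    
                            ┃──────────────────┃    
                            ┃The framework impl┃    
                            ┃The algorithm main┃    
                            ┃The architecture p┃    
                            ┃The algorithm coor┃    
        ┏━━━━━━━━━━━━━━━━━━━┃                  ┃    
        ┃ FormWidget        ┃The framework hand┃    
        ┠───────────────────┃The pipeline trans┃    
        ┃> Name:       [123 ┃                  ┃    
        ┃  Public:     [ ]  ┃                  ┃    
        ┃  Language:   ( ) E┗━━━━━━━━━━━━━━━━━━┛    
        ┃  Priority:   [Low▼]┃                      
        ┃  Email:      [Caro]┃                      
        ┃                    ┃                      
        ┗━━━━━━━━━━━━━━━━━━━━┛                      
                                                    


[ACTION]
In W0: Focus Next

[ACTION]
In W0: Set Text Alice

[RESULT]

                                                    
                                                    
                            ┏━━━━━━━━━━━━━━━━━━┓    
                            ┃ TabContainer     ┃    
                            ┠──────────────────┨    
                            ┃[report.md]│ app.l┃    
                            ┃──────────────────┃    
                            ┃The framework impl┃    
                            ┃The algorithm main┃    
                            ┃The architecture p┃    
                            ┃The algorithm coor┃    
        ┏━━━━━━━━━━━━━━━━━━━┃                  ┃    
        ┃ FormWidget        ┃The framework hand┃    
        ┠───────────────────┃The pipeline trans┃    
        ┃  Name:       [123 ┃                  ┃    
        ┃> Public:     [ ]  ┃                  ┃    
        ┃  Language:   ( ) E┗━━━━━━━━━━━━━━━━━━┛    
        ┃  Priority:   [Low▼]┃                      
        ┃  Email:      [Caro]┃                      
        ┃                    ┃                      
        ┗━━━━━━━━━━━━━━━━━━━━┛                      
                                                    


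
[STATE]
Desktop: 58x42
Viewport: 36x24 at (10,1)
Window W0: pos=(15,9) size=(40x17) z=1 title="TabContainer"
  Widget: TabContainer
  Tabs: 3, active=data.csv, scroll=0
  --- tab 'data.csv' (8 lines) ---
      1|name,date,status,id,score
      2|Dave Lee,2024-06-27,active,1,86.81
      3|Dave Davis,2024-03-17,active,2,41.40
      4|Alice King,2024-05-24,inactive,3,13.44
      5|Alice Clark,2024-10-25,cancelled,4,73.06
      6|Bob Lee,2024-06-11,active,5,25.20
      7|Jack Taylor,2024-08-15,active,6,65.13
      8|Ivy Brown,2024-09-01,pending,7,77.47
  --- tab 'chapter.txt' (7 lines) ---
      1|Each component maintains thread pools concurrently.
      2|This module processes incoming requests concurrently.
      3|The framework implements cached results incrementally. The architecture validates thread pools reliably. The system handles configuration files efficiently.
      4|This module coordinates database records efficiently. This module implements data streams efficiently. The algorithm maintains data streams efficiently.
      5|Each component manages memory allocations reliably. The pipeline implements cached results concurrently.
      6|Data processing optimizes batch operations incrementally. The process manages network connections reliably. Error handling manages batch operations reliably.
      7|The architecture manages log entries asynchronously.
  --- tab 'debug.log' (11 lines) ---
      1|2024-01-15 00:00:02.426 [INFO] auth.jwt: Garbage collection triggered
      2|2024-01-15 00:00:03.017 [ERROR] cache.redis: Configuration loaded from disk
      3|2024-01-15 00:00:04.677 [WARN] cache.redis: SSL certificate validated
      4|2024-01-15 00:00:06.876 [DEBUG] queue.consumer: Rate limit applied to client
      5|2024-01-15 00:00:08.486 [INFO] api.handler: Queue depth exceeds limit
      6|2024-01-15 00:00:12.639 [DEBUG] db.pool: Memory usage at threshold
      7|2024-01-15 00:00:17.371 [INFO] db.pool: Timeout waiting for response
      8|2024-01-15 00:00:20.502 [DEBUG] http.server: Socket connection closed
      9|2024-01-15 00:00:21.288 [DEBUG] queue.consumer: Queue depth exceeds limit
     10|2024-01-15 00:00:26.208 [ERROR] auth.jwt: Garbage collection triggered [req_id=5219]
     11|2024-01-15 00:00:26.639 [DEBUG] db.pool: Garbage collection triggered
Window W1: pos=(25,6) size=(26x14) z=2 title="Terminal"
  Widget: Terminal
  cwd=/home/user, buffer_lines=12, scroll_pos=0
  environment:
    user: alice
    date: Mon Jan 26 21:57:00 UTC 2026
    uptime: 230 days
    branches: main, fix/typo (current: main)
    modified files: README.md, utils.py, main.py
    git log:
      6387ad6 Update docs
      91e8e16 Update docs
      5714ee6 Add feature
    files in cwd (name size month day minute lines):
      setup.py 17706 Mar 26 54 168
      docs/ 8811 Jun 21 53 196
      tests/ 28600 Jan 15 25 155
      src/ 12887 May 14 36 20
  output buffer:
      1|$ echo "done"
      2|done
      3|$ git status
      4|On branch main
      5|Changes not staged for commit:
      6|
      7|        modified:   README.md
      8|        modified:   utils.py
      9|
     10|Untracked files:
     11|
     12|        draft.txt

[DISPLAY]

                                    
                                    
                                    
                                    
                                    
               ┏━━━━━━━━━━━━━━━━━━━━
               ┃ Terminal           
               ┠────────────────────
     ┏━━━━━━━━━┃$ echo "done"       
     ┃ TabConta┃done                
     ┠─────────┃$ git status        
     ┃[data.csv┃On branch main      
     ┃─────────┃Changes not staged f
     ┃name,date┃                    
     ┃Dave Lee,┃        modified:   
     ┃Dave Davi┃        modified:   
     ┃Alice Kin┃                    
     ┃Alice Cla┃Untracked files:    
     ┃Bob Lee,2┗━━━━━━━━━━━━━━━━━━━━
     ┃Jack Taylor,2024-08-15,active,
     ┃Ivy Brown,2024-09-01,pending,7
     ┃                              
     ┃                              
     ┃                              


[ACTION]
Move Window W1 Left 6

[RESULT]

                                    
                                    
                                    
                                    
                                    
         ┏━━━━━━━━━━━━━━━━━━━━━━━━┓ 
         ┃ Terminal               ┃ 
         ┠────────────────────────┨ 
     ┏━━━┃$ echo "done"           ┃━
     ┃ Ta┃done                    ┃ 
     ┠───┃$ git status            ┃─
     ┃[da┃On branch main          ┃u
     ┃───┃Changes not staged for c┃─
     ┃nam┃                        ┃ 
     ┃Dav┃        modified:   READ┃8
     ┃Dav┃        modified:   util┃2
     ┃Ali┃                        ┃e
     ┃Ali┃Untracked files:        ┃l
     ┃Bob┗━━━━━━━━━━━━━━━━━━━━━━━━┛5
     ┃Jack Taylor,2024-08-15,active,
     ┃Ivy Brown,2024-09-01,pending,7
     ┃                              
     ┃                              
     ┃                              


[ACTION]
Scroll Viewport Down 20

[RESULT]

     ┃Ali┃Untracked files:        ┃l
     ┃Bob┗━━━━━━━━━━━━━━━━━━━━━━━━┛5
     ┃Jack Taylor,2024-08-15,active,
     ┃Ivy Brown,2024-09-01,pending,7
     ┃                              
     ┃                              
     ┃                              
     ┗━━━━━━━━━━━━━━━━━━━━━━━━━━━━━━
                                    
                                    
                                    
                                    
                                    
                                    
                                    
                                    
                                    
                                    
                                    
                                    
                                    
                                    
                                    
                                    


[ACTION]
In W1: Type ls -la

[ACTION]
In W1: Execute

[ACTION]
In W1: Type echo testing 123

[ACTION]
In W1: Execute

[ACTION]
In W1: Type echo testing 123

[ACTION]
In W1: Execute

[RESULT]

     ┃Ali┃$ █                     ┃l
     ┃Bob┗━━━━━━━━━━━━━━━━━━━━━━━━┛5
     ┃Jack Taylor,2024-08-15,active,
     ┃Ivy Brown,2024-09-01,pending,7
     ┃                              
     ┃                              
     ┃                              
     ┗━━━━━━━━━━━━━━━━━━━━━━━━━━━━━━
                                    
                                    
                                    
                                    
                                    
                                    
                                    
                                    
                                    
                                    
                                    
                                    
                                    
                                    
                                    
                                    


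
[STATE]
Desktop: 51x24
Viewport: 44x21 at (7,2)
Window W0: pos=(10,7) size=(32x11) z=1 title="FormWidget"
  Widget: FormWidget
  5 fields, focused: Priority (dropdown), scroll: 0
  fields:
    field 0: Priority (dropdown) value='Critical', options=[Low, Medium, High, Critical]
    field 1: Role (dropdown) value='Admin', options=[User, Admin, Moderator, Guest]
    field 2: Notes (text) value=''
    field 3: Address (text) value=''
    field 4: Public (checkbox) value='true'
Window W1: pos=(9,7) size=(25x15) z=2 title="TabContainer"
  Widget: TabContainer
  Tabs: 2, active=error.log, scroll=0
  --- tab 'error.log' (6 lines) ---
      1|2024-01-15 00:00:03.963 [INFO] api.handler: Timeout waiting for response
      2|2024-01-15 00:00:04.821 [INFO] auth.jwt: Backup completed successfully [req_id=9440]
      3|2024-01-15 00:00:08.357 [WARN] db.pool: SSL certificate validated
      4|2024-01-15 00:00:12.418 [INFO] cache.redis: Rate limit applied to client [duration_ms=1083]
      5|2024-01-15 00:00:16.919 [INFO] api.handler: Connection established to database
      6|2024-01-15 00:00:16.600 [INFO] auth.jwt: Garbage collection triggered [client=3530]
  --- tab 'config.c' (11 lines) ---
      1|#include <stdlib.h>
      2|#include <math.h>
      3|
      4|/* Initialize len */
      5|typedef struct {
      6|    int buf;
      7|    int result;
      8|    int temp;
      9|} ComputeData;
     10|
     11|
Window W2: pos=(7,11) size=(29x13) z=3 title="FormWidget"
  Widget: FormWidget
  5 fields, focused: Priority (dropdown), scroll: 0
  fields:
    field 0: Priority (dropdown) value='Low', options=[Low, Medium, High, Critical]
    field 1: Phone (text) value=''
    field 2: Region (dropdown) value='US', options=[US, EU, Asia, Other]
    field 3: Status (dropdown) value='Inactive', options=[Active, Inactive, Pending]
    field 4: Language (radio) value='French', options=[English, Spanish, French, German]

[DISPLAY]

                                            
                                            
                                            
                                            
                                            
  ┏━━━━━━━━━━━━━━━━━━━━━━━┓━━━━━━━┓         
  ┃ TabContainer          ┃       ┃         
  ┠───────────────────────┨───────┨         
  ┃[error.log]│ config.c  ┃     ▼]┃         
┏━━━━━━━━━━━━━━━━━━━━━━━━━━━┓   ▼]┃         
┃ FormWidget                ┃    ]┃         
┠───────────────────────────┨    ]┃         
┃> Priority:   [Low       ▼]┃     ┃         
┃  Phone:      [           ]┃     ┃         
┃  Region:     [US        ▼]┃     ┃         
┃  Status:     [Inactive  ▼]┃━━━━━┛         
┃  Language:   ( ) English  ┃               
┃                           ┃               
┃                           ┃               
┃                           ┃               
┃                           ┃               


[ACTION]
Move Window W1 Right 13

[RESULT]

                                            
                                            
                                            
                                            
                                            
   ┏━━━━━━━━━━━┏━━━━━━━━━━━━━━━━━━━━━━━┓    
   ┃ FormWidget┃ TabContainer          ┃    
   ┠───────────┠───────────────────────┨    
   ┃> Priority:┃[error.log]│ config.c  ┃    
┏━━━━━━━━━━━━━━━━━━━━━━━━━━━┓──────────┃    
┃ FormWidget                ┃:00:03.963┃    
┠───────────────────────────┨:00:04.821┃    
┃> Priority:   [Low       ▼]┃:00:08.357┃    
┃  Phone:      [           ]┃:00:12.418┃    
┃  Region:     [US        ▼]┃:00:16.919┃    
┃  Status:     [Inactive  ▼]┃:00:16.600┃    
┃  Language:   ( ) English  ┃          ┃    
┃                           ┃          ┃    
┃                           ┃          ┃    
┃                           ┃━━━━━━━━━━┛    
┃                           ┃               


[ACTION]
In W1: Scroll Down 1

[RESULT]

                                            
                                            
                                            
                                            
                                            
   ┏━━━━━━━━━━━┏━━━━━━━━━━━━━━━━━━━━━━━┓    
   ┃ FormWidget┃ TabContainer          ┃    
   ┠───────────┠───────────────────────┨    
   ┃> Priority:┃[error.log]│ config.c  ┃    
┏━━━━━━━━━━━━━━━━━━━━━━━━━━━┓──────────┃    
┃ FormWidget                ┃:00:04.821┃    
┠───────────────────────────┨:00:08.357┃    
┃> Priority:   [Low       ▼]┃:00:12.418┃    
┃  Phone:      [           ]┃:00:16.919┃    
┃  Region:     [US        ▼]┃:00:16.600┃    
┃  Status:     [Inactive  ▼]┃          ┃    
┃  Language:   ( ) English  ┃          ┃    
┃                           ┃          ┃    
┃                           ┃          ┃    
┃                           ┃━━━━━━━━━━┛    
┃                           ┃               


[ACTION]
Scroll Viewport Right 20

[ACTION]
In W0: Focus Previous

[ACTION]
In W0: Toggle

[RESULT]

                                            
                                            
                                            
                                            
                                            
   ┏━━━━━━━━━━━┏━━━━━━━━━━━━━━━━━━━━━━━┓    
   ┃ FormWidget┃ TabContainer          ┃    
   ┠───────────┠───────────────────────┨    
   ┃  Priority:┃[error.log]│ config.c  ┃    
┏━━━━━━━━━━━━━━━━━━━━━━━━━━━┓──────────┃    
┃ FormWidget                ┃:00:04.821┃    
┠───────────────────────────┨:00:08.357┃    
┃> Priority:   [Low       ▼]┃:00:12.418┃    
┃  Phone:      [           ]┃:00:16.919┃    
┃  Region:     [US        ▼]┃:00:16.600┃    
┃  Status:     [Inactive  ▼]┃          ┃    
┃  Language:   ( ) English  ┃          ┃    
┃                           ┃          ┃    
┃                           ┃          ┃    
┃                           ┃━━━━━━━━━━┛    
┃                           ┃               


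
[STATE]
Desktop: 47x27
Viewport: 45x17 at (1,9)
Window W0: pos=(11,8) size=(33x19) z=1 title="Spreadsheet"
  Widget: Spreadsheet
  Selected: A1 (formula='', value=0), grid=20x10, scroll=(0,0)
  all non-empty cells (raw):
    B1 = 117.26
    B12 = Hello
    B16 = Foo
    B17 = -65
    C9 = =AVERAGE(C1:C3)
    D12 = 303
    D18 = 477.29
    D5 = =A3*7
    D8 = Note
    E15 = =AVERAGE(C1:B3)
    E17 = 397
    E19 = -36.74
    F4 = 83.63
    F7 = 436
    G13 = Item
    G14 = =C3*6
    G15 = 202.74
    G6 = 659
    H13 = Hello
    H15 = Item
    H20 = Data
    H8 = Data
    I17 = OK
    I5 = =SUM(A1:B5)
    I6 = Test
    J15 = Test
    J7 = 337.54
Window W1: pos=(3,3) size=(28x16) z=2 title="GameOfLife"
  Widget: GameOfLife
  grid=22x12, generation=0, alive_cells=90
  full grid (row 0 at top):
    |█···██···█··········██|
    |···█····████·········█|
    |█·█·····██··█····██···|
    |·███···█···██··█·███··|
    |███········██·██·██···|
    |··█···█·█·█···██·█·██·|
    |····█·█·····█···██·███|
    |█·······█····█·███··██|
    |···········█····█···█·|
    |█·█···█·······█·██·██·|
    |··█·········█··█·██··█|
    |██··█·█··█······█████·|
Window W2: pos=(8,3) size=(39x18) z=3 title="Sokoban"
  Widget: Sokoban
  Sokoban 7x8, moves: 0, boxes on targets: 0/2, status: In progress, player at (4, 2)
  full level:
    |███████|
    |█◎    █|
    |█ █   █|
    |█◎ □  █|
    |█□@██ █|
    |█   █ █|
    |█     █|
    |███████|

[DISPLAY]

  ┃█·█·┃█◎ □  █                              
  ┃·███┃█□@██ █                              
  ┃███·┃█   █ █                              
  ┃··█·┃█     █                              
  ┃····┃███████                              
  ┃█···┃Moves: 0  0/2                        
  ┃····┃                                     
  ┃█·█·┃                                     
  ┃··█·┃                                     
  ┗━━━━┃                                     
       ┃                                     
       ┗━━━━━━━━━━━━━━━━━━━━━━━━━━━━━━━━━━━━━
          ┃  8        0       0       0Not┃  
          ┃  9        0       0       0   ┃  
          ┃ 10        0       0       0   ┃  
          ┃ 11        0       0       0   ┃  
          ┃ 12        0Hello          0   ┃  


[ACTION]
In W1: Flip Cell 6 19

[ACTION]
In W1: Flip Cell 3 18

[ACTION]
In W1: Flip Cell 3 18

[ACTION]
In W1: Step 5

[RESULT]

  ┃····┃█◎ □  █                              
  ┃····┃█□@██ █                              
  ┃····┃█   █ █                              
  ┃····┃█     █                              
  ┃····┃███████                              
  ┃····┃Moves: 0  0/2                        
  ┃····┃                                     
  ┃██··┃                                     
  ┃█·█·┃                                     
  ┗━━━━┃                                     
       ┃                                     
       ┗━━━━━━━━━━━━━━━━━━━━━━━━━━━━━━━━━━━━━
          ┃  8        0       0       0Not┃  
          ┃  9        0       0       0   ┃  
          ┃ 10        0       0       0   ┃  
          ┃ 11        0       0       0   ┃  
          ┃ 12        0Hello          0   ┃  
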